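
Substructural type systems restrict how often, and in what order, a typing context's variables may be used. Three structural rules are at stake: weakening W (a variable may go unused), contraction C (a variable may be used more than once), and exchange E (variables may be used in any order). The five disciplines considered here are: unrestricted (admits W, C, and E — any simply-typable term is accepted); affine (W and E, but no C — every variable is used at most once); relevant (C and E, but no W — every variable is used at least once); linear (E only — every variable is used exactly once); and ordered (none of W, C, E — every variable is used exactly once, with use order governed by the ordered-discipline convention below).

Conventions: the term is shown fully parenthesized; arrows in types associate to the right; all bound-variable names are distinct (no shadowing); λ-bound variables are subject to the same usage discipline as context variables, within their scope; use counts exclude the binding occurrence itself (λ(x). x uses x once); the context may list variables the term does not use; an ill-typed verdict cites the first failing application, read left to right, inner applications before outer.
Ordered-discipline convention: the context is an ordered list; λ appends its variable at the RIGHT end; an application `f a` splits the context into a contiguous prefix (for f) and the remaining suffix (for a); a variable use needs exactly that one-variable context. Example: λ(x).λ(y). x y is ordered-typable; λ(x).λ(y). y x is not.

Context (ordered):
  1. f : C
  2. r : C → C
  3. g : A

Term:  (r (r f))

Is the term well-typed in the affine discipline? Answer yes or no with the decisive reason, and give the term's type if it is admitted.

no — r ×2 used more than once (contraction)
variable uses: f=1; r=2; g=0
left-to-right use order: r, r, f
typing: the term checks, with type C
per-discipline verdicts: ordered ✗; linear ✗; affine ✗; relevant ✗; unrestricted ✓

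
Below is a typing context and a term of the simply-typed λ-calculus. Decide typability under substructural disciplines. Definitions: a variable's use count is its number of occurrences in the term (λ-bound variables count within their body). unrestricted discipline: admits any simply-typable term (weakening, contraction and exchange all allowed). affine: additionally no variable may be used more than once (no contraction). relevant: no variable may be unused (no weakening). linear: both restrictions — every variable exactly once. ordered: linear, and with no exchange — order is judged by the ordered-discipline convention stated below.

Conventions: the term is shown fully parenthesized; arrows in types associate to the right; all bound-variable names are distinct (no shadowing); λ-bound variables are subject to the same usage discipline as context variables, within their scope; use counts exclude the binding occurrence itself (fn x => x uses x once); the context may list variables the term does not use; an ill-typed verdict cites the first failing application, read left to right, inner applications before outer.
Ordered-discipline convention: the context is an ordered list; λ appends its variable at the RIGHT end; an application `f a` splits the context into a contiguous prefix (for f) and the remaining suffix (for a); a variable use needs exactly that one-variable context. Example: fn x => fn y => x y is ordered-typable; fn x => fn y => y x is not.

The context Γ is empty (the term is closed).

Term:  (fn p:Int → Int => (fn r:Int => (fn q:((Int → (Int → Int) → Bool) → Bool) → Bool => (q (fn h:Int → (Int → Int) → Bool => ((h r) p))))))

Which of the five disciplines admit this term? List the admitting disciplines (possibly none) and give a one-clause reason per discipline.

admitted by: linear, affine, relevant, unrestricted
counts: p (bound): 1, r (bound): 1, q (bound): 1, h (bound): 1
order of uses: q, h, r, p
typing: well-typed at (Int → Int) → Int → (((Int → (Int → Int) → Bool) → Bool) → Bool) → Bool
ordered: ✗ — no ordered split (uses run q, h, r, p)
linear: ✓ — exactly-once usage across p, r, q, h
affine: ✓ — at most one use each (p, r, q, h)
relevant: ✓ — every one of p, r, q, h appears
unrestricted: ✓ — typability at (Int → Int) → Int → (((Int → (Int → Int) → Bool) → Bool) → Bool) → Bool is all that's needed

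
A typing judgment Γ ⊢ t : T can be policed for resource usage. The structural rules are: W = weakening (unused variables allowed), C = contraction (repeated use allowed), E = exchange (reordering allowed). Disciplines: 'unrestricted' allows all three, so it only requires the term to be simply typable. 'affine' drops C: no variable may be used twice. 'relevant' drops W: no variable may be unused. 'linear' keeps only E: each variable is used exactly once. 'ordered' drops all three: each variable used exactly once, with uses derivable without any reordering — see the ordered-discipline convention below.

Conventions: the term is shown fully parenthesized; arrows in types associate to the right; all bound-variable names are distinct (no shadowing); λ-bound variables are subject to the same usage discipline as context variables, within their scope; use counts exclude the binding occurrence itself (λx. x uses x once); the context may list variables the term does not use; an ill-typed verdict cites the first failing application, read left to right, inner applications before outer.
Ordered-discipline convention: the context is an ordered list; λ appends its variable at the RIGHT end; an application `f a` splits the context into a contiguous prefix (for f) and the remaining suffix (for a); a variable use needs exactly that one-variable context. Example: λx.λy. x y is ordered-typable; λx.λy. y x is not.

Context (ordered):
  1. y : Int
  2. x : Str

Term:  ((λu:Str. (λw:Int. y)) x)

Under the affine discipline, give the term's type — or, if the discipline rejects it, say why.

term : Int -> Int
use counts: y=1, x=1, u (λ-bound)=0, w (λ-bound)=0
order of uses: y, x
typing: well-typed — term : Int -> Int
across the five disciplines: ordered ✗; linear ✗; affine ✓; relevant ✗; unrestricted ✓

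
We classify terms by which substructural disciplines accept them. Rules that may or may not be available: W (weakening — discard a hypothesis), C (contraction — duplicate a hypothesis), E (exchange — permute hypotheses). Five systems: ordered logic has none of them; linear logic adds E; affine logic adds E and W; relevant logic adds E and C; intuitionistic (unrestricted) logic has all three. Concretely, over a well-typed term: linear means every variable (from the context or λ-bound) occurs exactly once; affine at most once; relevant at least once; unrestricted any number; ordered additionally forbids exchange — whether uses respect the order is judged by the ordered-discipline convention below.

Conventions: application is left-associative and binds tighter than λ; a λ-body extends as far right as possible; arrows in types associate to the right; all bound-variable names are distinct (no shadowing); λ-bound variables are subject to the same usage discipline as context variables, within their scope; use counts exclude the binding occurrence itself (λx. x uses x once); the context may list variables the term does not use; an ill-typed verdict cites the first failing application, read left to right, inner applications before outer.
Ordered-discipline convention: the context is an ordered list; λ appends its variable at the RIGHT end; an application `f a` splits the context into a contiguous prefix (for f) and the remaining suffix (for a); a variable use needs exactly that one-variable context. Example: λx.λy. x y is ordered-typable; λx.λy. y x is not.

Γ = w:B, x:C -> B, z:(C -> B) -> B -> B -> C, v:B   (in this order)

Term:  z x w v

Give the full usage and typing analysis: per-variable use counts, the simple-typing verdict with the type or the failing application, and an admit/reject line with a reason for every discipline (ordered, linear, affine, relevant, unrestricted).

use counts: w=1; x=1; z=1; v=1
left-to-right use order: z, x, w, v
typing: the term checks, with type C
ordered ✗ (no ordered split (uses run z, x, w, v))
linear ✓ (each of w, x, z, v used exactly once)
affine ✓ (none of w, x, z, v used more than once)
relevant ✓ (every one of w, x, z, v appears)
unrestricted ✓ (typability at C is all that's needed)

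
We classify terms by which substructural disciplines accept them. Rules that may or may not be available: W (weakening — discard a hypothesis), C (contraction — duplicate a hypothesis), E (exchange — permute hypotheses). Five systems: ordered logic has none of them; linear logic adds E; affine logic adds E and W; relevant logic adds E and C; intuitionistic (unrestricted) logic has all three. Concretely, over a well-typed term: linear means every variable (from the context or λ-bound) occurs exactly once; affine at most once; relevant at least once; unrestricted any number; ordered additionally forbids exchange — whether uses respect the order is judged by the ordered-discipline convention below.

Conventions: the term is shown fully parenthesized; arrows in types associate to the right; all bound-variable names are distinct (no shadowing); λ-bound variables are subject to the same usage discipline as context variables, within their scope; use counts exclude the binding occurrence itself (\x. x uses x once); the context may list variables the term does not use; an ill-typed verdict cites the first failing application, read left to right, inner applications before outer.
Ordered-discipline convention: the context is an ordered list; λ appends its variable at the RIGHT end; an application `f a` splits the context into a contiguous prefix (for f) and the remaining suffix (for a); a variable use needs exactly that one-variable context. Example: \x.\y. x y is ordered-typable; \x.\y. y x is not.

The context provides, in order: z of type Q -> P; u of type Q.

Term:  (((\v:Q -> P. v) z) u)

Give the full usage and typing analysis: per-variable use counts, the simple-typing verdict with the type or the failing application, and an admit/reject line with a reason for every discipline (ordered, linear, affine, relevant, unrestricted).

variable uses: z: 1×, u: 1×, v (λ-bound): 1×
uses in reading order: v, z, u
typing: well-typed at P
ordered: ✓ — z, u, v once each; derivable with no W/C/E
linear: ✓ — exactly-once usage across z, u, v
affine: ✓ — none of z, u, v used more than once
relevant: ✓ — none of z, u, v goes unused
unrestricted: ✓ — simply typable at P; W, C, E all held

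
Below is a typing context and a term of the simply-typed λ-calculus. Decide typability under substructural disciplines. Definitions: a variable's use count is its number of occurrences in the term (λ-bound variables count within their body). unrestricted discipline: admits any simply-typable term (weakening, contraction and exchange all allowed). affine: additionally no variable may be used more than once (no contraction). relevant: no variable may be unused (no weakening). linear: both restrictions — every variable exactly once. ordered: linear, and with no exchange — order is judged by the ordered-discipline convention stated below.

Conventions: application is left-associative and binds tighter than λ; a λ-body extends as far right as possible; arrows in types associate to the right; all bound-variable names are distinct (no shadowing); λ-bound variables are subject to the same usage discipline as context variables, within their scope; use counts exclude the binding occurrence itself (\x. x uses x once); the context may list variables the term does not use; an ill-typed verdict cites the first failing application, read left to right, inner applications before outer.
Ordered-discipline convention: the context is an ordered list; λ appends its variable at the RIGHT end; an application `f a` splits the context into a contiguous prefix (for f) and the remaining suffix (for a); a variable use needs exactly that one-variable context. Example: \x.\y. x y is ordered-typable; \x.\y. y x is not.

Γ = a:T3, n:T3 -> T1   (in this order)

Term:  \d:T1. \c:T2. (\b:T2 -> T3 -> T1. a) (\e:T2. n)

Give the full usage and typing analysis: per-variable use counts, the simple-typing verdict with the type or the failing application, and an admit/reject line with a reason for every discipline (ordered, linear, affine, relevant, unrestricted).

variable uses: a: 1×; n: 1×; d (λ-bound): 0×; c (λ-bound): 0×; b (λ-bound): 0×; e (λ-bound): 0×
use order (left to right): a, n
typing: well-typed at T1 -> T2 -> T3
ordered: ✗ — needs weakening: d, c, b, e unused
linear: ✗ — needs weakening: d, c, b, e unused
affine: ✓ — no duplicate uses among a, n, d, c, b, e
relevant: ✗ — needs weakening: d, c, b, e unused
unrestricted: ✓ — typability at T1 -> T2 -> T3 is all that's needed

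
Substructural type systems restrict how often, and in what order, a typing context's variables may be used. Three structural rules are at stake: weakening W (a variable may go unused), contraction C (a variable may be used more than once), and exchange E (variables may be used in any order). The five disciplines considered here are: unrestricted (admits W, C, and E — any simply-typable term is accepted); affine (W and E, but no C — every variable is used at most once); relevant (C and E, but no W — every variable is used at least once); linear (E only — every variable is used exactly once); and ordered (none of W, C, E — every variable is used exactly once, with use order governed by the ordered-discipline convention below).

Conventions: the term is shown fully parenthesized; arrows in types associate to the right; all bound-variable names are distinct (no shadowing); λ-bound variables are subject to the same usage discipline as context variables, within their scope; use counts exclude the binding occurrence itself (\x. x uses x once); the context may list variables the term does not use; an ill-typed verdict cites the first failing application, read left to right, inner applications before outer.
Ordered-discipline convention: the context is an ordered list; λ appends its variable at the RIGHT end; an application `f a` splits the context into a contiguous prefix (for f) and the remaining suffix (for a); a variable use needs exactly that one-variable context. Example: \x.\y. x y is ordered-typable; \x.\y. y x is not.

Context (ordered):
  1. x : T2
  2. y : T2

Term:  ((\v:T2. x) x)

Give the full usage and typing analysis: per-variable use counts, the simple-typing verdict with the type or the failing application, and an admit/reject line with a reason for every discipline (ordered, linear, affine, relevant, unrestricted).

usage: x: 2; y: 0; v (bound): 0
uses in reading order: x, x
typing: well-typed at T2
ordered ✗ (repeated use of x ×2; y, v left unused)
linear ✗ (repeated use of x ×2; y, v left unused)
affine ✗ (repeated use of x ×2)
relevant ✗ (y, v left unused)
unrestricted ✓ (type-checks (T2) and nothing is barred)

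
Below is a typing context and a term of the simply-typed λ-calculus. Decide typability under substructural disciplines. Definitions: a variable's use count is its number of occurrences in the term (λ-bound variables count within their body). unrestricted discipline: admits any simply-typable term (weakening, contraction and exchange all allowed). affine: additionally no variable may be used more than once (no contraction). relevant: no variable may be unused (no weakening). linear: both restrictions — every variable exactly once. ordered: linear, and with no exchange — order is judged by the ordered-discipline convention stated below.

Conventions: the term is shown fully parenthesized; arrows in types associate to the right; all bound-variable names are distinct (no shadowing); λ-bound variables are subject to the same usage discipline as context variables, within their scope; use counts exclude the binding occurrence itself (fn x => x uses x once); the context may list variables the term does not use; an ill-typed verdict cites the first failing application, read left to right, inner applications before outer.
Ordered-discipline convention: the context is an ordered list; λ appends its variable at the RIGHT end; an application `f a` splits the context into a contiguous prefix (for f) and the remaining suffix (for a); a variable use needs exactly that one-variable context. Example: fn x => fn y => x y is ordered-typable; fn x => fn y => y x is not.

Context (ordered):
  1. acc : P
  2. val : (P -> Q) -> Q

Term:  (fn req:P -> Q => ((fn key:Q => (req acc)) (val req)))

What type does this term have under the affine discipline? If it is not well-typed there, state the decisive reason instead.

not well-typed under affine — req ×2 used more than once (contraction)
variable uses: acc: 1, val: 1, req (bound): 2, key (bound): 0
left-to-right use order: req, acc, val, req
typing: ✓ — (P -> Q) -> Q
summary: ordered ✗; linear ✗; affine ✗; relevant ✗; unrestricted ✓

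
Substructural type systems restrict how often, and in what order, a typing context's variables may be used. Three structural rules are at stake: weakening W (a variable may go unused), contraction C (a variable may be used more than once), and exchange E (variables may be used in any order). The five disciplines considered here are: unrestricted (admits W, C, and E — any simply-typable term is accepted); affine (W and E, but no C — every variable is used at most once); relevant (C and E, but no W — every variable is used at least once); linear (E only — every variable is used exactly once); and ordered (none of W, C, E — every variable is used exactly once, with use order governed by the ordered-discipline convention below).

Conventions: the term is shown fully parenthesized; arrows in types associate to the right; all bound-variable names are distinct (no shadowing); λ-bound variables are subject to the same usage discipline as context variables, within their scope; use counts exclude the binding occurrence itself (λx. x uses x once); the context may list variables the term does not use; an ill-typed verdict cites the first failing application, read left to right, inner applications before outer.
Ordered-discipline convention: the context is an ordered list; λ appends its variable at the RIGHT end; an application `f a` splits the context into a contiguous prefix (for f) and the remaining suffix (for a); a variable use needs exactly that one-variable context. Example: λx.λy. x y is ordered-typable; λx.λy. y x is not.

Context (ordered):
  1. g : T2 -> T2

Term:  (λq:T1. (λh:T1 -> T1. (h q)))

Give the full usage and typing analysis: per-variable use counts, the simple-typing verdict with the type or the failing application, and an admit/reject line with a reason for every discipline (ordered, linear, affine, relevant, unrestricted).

counts: g=0, q [bound]=1, h [bound]=1
left-to-right use order: h, q
typing: the term checks, with type T1 -> (T1 -> T1) -> T1
ordered: ✗, g never used (weakening)
linear: ✗, g never used (weakening)
affine: ✓, g, q, h: no repeats, contraction unneeded
relevant: ✗, g never used (weakening)
unrestricted: ✓, typability at T1 -> (T1 -> T1) -> T1 is all that's needed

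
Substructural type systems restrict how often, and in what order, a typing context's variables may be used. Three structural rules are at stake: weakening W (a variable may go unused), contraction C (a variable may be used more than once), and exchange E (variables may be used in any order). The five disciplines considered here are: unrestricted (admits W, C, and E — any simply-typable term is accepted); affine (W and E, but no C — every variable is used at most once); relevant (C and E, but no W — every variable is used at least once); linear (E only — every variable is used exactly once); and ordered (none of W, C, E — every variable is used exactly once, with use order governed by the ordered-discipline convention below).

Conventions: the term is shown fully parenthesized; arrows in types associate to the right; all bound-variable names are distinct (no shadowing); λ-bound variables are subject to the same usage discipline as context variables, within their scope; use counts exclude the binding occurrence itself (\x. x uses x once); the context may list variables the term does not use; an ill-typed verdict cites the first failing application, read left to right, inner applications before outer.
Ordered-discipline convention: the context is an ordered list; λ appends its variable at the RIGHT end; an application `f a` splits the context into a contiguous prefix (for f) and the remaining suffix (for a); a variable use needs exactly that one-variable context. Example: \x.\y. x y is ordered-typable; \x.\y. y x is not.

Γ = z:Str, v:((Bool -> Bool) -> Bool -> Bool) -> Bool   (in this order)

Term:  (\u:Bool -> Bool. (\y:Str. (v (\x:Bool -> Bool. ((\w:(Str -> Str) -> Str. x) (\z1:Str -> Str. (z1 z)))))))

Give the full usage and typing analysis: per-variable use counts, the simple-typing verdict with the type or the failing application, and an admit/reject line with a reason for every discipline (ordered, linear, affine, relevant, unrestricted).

usage: z=1; v=1; u (bound)=0; y (bound)=0; x (bound)=1; w (bound)=0; z1 (bound)=1
left-to-right use order: v, x, z1, z
typing: well-typed at (Bool -> Bool) -> Str -> Bool
ordered ✗ (u, y, w left unused)
linear ✗ (u, y, w left unused)
affine ✓ (at most one use each (z, v, u, y, x, w, z1))
relevant ✗ (u, y, w left unused)
unrestricted ✓ (well-typed at (Bool -> Bool) -> Str -> Bool; no restrictions here)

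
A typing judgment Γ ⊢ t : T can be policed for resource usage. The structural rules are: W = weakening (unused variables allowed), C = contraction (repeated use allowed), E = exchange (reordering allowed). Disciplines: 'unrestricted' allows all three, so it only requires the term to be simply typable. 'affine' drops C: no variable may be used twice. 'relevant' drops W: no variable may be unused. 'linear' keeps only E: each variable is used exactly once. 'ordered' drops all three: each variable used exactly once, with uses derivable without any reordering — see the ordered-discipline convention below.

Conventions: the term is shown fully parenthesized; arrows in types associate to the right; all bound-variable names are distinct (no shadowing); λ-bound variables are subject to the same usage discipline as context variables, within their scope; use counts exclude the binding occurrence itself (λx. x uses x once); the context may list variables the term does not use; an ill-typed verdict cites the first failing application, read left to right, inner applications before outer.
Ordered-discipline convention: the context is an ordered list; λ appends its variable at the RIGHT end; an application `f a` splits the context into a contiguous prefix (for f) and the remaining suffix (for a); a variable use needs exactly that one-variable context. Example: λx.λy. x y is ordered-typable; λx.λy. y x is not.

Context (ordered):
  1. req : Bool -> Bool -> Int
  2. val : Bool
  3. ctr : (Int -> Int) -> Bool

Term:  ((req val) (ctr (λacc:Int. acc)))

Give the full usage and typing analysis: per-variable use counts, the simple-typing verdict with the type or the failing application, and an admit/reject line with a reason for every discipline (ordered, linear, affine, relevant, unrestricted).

variable uses: req ×1, val ×1, ctr ×1, acc [bound] ×1
uses in reading order: req, val, ctr, acc
typing: well-typed — term : Int
ordered ✓ (req, val, ctr, acc once each; derivable with no W/C/E)
linear ✓ (each of req, val, ctr, acc used exactly once)
affine ✓ (none of req, val, ctr, acc used more than once)
relevant ✓ (at least one use each (req, val, ctr, acc))
unrestricted ✓ (type-checks (Int) and nothing is barred)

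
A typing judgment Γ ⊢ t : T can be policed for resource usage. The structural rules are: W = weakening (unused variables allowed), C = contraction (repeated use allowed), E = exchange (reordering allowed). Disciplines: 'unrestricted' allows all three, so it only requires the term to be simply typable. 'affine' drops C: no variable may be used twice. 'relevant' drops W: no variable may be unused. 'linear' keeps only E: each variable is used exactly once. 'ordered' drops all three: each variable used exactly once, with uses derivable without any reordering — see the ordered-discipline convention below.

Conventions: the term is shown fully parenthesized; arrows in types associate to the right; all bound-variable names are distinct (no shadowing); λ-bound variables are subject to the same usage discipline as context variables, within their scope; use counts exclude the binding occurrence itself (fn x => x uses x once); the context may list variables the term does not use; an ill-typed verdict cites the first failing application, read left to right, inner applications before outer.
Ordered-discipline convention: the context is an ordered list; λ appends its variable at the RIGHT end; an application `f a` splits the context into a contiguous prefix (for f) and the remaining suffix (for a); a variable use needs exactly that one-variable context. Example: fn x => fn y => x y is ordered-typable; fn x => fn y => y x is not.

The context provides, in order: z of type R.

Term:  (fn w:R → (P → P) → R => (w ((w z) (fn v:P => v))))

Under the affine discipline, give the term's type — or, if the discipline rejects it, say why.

not well-typed under affine — repeated use of w ×2
variable uses: z: 1, w [bound]: 2, v [bound]: 1
left-to-right use order: w, w, z, v
typing: the term checks, with type (R → (P → P) → R) → (P → P) → R
across the five disciplines: ordered ✗, linear ✗, affine ✗, relevant ✓, unrestricted ✓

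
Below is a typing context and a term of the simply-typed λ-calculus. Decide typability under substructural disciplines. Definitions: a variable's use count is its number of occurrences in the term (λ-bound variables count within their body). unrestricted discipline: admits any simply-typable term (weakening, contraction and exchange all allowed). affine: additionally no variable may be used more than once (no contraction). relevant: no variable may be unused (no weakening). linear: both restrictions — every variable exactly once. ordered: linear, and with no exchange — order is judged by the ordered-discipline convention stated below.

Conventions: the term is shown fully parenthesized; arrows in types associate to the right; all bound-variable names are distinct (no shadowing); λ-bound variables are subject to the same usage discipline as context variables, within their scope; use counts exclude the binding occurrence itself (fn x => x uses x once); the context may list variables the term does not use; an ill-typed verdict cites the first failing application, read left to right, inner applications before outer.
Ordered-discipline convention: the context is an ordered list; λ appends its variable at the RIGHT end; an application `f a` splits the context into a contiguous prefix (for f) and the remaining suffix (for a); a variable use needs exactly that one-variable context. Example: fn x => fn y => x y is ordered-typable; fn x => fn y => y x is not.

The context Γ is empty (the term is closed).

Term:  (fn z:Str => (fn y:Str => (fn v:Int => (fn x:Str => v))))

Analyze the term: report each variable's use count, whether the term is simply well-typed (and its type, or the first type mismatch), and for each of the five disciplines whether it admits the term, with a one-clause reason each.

counts: z (λ-bound): 0×, y (λ-bound): 0×, v (λ-bound): 1×, x (λ-bound): 0×
order of uses: v
typing: well-typed — term : Str → Str → Int → Str → Int
ordered: ✗ — z, y, x left unused
linear: ✗ — z, y, x left unused
affine: ✓ — none of z, y, v, x used more than once
relevant: ✗ — z, y, x left unused
unrestricted: ✓ — well-typed at Str → Str → Int → Str → Int; no restrictions here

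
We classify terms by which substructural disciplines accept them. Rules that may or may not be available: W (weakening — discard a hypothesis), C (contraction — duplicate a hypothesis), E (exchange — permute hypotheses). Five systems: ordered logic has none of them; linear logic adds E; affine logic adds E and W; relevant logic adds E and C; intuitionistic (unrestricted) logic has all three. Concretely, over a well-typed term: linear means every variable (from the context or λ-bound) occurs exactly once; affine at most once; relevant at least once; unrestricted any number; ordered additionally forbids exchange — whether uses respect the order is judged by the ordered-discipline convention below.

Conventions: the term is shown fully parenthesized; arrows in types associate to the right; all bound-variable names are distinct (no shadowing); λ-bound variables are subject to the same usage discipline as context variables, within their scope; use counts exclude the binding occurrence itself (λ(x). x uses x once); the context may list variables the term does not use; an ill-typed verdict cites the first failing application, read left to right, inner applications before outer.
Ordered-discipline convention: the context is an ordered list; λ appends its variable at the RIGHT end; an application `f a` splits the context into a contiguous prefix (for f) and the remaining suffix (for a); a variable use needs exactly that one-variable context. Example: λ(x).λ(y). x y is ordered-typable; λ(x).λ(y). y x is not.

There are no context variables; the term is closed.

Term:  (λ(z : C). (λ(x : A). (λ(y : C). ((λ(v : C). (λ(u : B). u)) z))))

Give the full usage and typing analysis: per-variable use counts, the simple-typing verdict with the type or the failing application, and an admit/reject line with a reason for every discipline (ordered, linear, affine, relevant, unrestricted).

variable uses: z [bound] ×1, x [bound] ×0, y [bound] ×0, v [bound] ×0, u [bound] ×1
left-to-right use order: u, z
typing: ✓ — C -> A -> C -> B -> B
ordered ✗ (needs weakening: x, y, v unused)
linear ✗ (needs weakening: x, y, v unused)
affine ✓ (none of z, x, y, v, u used more than once)
relevant ✗ (needs weakening: x, y, v unused)
unrestricted ✓ (simply typable at C -> A -> C -> B -> B; W, C, E all held)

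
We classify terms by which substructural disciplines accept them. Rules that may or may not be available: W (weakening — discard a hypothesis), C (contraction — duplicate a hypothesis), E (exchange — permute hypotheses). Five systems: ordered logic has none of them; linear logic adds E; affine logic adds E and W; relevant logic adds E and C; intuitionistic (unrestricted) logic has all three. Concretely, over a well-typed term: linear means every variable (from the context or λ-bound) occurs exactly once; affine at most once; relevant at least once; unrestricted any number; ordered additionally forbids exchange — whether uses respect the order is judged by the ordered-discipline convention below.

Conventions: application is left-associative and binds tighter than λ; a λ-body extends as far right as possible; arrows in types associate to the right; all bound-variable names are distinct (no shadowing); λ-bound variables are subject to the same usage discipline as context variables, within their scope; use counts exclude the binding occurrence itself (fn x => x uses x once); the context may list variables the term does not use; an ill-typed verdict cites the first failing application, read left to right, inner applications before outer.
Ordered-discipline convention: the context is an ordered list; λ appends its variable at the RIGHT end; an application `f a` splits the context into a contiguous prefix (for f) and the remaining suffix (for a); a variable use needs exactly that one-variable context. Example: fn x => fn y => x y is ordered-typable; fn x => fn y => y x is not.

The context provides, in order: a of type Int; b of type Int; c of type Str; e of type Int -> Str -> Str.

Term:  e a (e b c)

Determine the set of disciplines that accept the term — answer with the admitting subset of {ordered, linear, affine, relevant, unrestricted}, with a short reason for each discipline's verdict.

admitted in: relevant, unrestricted
use counts: a=1; b=1; c=1; e=2
left-to-right use order: e, a, e, b, c
typing: well-typed at Str
ordered: ✗, uses contraction: e ×2
linear: ✗, uses contraction: e ×2
affine: ✗, uses contraction: e ×2
relevant: ✓, none of a, b, c, e goes unused
unrestricted: ✓, simply typable at Str; W, C, E all held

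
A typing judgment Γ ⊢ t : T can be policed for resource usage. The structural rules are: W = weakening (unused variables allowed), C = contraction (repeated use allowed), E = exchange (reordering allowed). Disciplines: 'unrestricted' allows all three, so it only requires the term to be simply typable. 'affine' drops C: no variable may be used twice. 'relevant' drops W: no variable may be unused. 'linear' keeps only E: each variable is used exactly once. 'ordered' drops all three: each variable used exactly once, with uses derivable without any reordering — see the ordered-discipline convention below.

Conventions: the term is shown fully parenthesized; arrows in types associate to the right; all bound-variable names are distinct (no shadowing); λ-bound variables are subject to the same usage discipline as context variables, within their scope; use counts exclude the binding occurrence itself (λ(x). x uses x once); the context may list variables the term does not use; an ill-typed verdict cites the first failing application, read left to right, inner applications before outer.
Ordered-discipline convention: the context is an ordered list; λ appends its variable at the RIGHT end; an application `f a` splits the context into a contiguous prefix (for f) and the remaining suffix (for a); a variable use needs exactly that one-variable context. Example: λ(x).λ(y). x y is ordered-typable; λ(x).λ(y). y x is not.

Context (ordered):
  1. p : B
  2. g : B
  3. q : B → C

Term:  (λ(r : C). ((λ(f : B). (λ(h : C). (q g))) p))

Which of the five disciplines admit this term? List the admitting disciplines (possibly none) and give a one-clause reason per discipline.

admitted by: affine, unrestricted
usage: p: 1, g: 1, q: 1, r [bound]: 0, f [bound]: 0, h [bound]: 0
use order (left to right): q, g, p
typing: the term checks, with type C → C → C
ordered ✗ (needs weakening: r, f, h unused)
linear ✗ (needs weakening: r, f, h unused)
affine ✓ (p, g, q, r, f, h: no repeats, contraction unneeded)
relevant ✗ (needs weakening: r, f, h unused)
unrestricted ✓ (type-checks (C → C → C) and nothing is barred)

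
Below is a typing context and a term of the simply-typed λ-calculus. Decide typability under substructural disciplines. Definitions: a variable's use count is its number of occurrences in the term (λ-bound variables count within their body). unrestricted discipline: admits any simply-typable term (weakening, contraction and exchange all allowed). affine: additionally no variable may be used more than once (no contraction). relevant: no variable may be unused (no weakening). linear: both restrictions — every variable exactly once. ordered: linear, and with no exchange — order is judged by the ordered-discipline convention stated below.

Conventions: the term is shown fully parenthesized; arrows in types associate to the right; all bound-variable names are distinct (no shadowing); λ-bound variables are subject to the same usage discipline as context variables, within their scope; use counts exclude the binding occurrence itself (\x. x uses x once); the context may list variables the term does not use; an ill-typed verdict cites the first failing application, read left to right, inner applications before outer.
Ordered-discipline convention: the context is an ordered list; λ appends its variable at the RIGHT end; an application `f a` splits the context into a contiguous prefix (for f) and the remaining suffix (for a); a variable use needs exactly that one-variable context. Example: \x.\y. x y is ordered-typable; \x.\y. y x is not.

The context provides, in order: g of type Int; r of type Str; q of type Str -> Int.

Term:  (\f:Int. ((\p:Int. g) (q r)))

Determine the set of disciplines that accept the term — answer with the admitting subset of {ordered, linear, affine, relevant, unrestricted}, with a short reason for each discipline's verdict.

accepted by: affine, unrestricted
variable uses: g=1, r=1, q=1, f (bound)=0, p (bound)=0
left-to-right use order: g, q, r
typing: well-typed — term : Int -> Int
ordered ✗ (f, p never used (weakening))
linear ✗ (f, p never used (weakening))
affine ✓ (g, r, q, f, p: no repeats, contraction unneeded)
relevant ✗ (f, p never used (weakening))
unrestricted ✓ (type-checks (Int -> Int) and nothing is barred)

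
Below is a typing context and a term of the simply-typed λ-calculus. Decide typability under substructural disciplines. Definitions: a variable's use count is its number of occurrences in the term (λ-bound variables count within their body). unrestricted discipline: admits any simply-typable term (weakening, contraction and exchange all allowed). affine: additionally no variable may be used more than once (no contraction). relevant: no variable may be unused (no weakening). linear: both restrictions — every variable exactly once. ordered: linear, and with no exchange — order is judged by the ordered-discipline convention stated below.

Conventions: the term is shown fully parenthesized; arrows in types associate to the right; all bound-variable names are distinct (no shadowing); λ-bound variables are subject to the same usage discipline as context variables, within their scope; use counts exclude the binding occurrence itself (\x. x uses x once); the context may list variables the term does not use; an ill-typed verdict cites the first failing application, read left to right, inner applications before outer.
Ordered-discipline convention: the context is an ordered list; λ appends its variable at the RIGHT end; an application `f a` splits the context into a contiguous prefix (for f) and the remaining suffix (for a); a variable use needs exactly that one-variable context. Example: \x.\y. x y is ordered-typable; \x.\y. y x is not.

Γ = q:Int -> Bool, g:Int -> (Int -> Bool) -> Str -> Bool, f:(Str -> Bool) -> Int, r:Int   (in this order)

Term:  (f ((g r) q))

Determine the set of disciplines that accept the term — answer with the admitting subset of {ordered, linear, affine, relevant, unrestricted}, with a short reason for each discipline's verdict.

admitted by: linear, affine, relevant, unrestricted
variable uses: q=1, g=1, f=1, r=1
order of uses: f, g, r, q
typing: well-typed at Int
ordered ✗ (use order f, g, r, q needs exchange)
linear ✓ (single use per variable (q, g, f, r))
affine ✓ (no duplicate uses among q, g, f, r)
relevant ✓ (q, g, f, r: all used, weakening unneeded)
unrestricted ✓ (simply typable at Int; W, C, E all held)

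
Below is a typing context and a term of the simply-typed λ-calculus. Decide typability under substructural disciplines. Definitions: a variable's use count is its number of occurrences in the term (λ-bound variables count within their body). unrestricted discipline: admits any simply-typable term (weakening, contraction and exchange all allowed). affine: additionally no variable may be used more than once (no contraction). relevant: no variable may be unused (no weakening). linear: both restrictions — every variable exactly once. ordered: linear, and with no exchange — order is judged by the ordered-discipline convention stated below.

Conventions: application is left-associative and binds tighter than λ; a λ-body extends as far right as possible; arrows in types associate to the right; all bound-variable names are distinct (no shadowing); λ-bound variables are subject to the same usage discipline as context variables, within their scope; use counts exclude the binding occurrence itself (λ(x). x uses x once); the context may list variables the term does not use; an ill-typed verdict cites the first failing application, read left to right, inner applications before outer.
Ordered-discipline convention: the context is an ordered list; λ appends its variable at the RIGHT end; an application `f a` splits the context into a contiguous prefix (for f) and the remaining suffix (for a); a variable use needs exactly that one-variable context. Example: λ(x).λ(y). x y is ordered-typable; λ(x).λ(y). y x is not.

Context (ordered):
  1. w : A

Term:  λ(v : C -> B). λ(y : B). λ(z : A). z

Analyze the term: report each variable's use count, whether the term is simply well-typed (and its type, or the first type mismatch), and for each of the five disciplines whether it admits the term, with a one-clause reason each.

usage: w: 0; v [bound]: 0; y [bound]: 0; z [bound]: 1
left-to-right use order: z
typing: the term checks, with type (C -> B) -> B -> A -> A
ordered ✗ (unused: w, v, y — weakening required)
linear ✗ (unused: w, v, y — weakening required)
affine ✓ (at most one use each (w, v, y, z))
relevant ✗ (unused: w, v, y — weakening required)
unrestricted ✓ (typability at (C -> B) -> B -> A -> A is all that's needed)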